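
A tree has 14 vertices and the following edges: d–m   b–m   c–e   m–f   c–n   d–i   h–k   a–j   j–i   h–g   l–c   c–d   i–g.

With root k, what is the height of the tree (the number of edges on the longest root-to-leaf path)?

n sits deepest: k–h–g–i–d–c–n — 6 edges from the root.

6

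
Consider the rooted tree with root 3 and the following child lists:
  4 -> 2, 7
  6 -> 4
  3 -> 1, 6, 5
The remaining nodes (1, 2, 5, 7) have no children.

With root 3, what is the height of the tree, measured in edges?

3

7 sits deepest: 3 → 6 → 4 → 7 — 3 edges from the root.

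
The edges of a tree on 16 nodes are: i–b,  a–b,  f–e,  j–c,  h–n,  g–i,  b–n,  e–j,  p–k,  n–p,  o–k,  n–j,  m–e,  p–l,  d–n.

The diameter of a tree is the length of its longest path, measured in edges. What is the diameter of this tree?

6

BFS from o reaches g last, at distance 6; BFS from g confirms no node is farther.
Path: o - k - p - n - b - i - g.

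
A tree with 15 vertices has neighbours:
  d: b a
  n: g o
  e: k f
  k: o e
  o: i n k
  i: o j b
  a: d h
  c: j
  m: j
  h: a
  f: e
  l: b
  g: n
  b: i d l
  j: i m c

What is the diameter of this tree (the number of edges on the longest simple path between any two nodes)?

8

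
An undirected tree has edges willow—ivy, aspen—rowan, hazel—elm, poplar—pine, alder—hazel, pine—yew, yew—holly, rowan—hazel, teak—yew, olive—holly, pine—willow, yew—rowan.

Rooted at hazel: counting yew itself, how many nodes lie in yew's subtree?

The subtree rooted at yew contains: yew, holly, pine, teak, olive, willow, poplar, ivy — 8 nodes.

8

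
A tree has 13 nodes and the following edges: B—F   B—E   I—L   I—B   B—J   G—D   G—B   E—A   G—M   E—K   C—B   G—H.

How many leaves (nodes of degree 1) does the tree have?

The leaves are A, C, D, F, H, J, K, L, M.
That is 9 leaves.

9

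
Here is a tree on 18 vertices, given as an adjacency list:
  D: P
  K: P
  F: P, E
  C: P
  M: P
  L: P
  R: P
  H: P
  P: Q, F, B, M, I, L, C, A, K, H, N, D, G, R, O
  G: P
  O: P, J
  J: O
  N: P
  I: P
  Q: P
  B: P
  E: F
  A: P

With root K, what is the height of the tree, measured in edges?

The longest root-to-leaf path is K – P – F – E (3 edges).

3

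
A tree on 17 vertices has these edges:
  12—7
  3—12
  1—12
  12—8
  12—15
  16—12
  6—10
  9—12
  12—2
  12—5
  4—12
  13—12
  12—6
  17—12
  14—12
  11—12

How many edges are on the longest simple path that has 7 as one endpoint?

A farthest node from 7 is 10.
The path 7 – 12 – 6 – 10 has 3 edges.

3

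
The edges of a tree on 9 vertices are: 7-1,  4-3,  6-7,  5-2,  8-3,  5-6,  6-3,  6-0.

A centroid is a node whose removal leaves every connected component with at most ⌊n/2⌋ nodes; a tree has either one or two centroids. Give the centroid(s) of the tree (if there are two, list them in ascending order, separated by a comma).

6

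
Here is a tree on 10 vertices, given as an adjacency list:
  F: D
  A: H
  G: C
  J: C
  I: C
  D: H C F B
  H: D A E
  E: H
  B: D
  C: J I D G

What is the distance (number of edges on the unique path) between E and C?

The path is E - H - D - C, which has 3 edges.

3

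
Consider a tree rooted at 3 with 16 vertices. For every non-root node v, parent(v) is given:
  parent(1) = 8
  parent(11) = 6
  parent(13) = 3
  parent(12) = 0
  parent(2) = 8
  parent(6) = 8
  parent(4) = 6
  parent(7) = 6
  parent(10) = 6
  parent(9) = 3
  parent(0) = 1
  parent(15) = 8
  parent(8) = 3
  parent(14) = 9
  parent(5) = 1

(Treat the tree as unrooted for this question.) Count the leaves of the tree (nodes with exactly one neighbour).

10

Exactly 10 nodes have a single neighbour: 2, 4, 5, 7, 10, 11, 12, 13, 14, 15.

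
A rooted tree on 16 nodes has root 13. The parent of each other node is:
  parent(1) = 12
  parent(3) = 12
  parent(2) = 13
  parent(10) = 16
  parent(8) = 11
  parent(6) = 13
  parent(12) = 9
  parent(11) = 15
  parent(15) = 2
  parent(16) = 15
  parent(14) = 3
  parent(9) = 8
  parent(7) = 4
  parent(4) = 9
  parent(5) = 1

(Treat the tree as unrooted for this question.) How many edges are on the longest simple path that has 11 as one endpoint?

5

A farthest node from 11 is 5 (14 also at distance 5).
The path 11 – 8 – 9 – 12 – 1 – 5 has 5 edges.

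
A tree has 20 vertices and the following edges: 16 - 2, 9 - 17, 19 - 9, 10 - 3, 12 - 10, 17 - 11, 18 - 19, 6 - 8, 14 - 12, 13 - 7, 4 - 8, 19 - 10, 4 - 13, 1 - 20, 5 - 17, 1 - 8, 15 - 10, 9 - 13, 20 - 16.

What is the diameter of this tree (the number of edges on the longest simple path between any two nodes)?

A longest path is 2 - 16 - 20 - 1 - 8 - 4 - 13 - 9 - 19 - 10 - 12 - 14, with 11 edges.

11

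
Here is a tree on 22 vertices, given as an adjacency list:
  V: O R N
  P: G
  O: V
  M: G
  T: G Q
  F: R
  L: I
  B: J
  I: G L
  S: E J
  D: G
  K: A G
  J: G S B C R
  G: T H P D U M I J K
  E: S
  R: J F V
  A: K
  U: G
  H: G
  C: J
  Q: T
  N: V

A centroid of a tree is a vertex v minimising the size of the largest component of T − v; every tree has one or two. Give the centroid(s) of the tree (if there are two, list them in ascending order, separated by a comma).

G

Delete G: the remaining components have sizes 10, 2, 2, 2, 1, 1, 1, 1, 1. Max 10 ≤ 11, so G is a centroid.
No neighbour of G does as well, so G is the unique centroid.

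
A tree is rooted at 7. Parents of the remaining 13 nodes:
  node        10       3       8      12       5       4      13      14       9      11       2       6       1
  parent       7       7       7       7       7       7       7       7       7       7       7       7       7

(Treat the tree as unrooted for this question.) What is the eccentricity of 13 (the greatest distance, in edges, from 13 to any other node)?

2

A farthest node from 13 is 14 (8, 1, 3, 5, 12, 6, 4, 10, 9, 2, 11 also at distance 2).
The path 13 – 7 – 14 has 2 edges.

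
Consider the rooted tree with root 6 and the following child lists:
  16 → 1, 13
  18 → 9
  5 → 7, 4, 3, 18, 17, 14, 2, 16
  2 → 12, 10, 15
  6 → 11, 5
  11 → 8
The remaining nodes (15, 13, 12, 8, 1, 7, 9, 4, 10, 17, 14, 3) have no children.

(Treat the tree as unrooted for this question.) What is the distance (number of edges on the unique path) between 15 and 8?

Walking from 15: 15 – 2 – 5 – 6 – 11 – 8. Length 5.

5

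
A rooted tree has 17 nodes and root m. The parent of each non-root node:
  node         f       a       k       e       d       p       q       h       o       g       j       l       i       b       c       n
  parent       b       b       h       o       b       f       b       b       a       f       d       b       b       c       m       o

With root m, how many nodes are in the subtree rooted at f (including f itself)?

3

The subtree rooted at f contains: f, g, p — 3 nodes.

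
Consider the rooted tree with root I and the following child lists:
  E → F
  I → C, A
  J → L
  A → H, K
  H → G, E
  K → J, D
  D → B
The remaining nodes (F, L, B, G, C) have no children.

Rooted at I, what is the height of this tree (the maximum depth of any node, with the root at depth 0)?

4

A deepest node is B, reached by I – A – K – D – B.
That path has 4 edges, so the height is 4.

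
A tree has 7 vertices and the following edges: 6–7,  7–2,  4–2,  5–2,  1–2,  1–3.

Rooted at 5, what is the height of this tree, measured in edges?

3

A deepest node is 3, reached by 5 – 2 – 1 – 3.
That path has 3 edges, so the height is 3.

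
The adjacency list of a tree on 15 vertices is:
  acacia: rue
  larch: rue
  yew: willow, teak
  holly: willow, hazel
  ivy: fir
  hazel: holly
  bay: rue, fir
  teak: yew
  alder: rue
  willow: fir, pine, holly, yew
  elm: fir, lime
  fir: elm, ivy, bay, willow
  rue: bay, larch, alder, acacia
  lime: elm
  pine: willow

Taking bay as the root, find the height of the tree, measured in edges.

4

hazel sits deepest: bay-fir-willow-holly-hazel — 4 edges from the root.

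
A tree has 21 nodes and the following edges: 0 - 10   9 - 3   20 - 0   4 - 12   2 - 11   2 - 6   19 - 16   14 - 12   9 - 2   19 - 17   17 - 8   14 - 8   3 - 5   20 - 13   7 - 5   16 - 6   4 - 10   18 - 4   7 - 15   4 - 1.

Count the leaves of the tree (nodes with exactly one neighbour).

Degree-1 nodes: 1, 11, 13, 15, 18 — 5 of them.

5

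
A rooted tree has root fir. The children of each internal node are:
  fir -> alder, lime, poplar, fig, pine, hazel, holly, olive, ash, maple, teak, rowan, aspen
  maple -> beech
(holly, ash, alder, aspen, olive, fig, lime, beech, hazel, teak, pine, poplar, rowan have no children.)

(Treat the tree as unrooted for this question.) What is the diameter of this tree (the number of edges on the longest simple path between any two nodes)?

3

A longest path is beech – maple – fir – alder, with 3 edges.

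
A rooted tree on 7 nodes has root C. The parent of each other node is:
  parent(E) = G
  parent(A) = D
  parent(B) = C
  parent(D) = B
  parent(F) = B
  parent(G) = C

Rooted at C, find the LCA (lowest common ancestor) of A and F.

B

Path A→root: A D B C; path F→root: F B C.
First common node: B.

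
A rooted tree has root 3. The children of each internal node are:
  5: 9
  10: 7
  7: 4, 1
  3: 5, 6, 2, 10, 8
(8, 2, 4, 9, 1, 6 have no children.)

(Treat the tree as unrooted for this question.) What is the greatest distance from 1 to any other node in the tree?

5

A farthest node from 1 is 9.
The path 1-7-10-3-5-9 has 5 edges.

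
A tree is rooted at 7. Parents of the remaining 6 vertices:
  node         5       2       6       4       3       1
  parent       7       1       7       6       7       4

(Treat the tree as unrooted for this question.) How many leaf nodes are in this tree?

3

Degree-1 nodes: 2, 3, 5 — 3 of them.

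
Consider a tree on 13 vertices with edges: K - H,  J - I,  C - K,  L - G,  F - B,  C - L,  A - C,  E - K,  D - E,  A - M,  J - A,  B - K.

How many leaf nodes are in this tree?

The leaves are D, F, G, H, I, M.
That is 6 leaves.

6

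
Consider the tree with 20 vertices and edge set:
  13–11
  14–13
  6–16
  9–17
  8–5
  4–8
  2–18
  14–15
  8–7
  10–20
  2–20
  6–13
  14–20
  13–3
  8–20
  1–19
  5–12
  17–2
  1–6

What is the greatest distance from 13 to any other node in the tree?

5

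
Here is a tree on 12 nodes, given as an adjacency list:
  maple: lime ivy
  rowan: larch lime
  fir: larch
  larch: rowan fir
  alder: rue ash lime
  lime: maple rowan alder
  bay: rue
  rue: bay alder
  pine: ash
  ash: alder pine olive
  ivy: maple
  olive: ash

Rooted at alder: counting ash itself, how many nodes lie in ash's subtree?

3

The subtree rooted at ash contains: ash, pine, olive — 3 nodes.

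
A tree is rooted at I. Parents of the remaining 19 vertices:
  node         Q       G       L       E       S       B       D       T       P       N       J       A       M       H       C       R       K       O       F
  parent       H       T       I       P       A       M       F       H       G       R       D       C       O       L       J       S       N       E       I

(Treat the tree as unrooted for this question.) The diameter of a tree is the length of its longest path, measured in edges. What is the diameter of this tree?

A longest path is B - M - O - E - P - G - T - H - L - I - F - D - J - C - A - S - R - N - K, with 18 edges.

18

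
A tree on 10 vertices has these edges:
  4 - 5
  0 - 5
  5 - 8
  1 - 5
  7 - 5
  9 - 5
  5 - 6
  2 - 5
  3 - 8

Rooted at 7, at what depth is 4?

2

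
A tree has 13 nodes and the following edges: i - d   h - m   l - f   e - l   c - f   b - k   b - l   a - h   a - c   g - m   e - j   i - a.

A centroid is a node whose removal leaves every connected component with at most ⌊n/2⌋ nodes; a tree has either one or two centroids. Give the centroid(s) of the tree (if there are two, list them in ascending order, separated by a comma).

c

Removing c splits the tree into components of sizes 6, 6; the largest is 6 ≤ ⌊13/2⌋ = 6.
Every other node leaves some component of size > 6, so the centroid is unique.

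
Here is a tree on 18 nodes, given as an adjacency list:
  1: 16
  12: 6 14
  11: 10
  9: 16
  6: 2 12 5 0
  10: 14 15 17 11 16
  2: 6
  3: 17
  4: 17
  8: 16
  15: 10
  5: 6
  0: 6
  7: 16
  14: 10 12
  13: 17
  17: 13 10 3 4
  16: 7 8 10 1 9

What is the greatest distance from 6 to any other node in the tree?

5

Distances from 6 peak at 5, attained at 7 (9, 8, 3, 4, 13, 1 also at distance 5).
6 – 12 – 14 – 10 – 16 – 7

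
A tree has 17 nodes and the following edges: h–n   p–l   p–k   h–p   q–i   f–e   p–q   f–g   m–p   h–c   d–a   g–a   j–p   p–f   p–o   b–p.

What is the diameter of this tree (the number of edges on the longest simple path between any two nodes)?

6

Starting from c, a farthest node is d at distance 6.
One longest path: c-h-p-f-g-a-d.
So the diameter is 6.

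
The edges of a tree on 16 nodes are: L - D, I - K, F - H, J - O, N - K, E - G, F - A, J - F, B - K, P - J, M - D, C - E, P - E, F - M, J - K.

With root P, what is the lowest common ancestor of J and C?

P

J's ancestor chain is J, P and C's is C, E, P; they first meet at P.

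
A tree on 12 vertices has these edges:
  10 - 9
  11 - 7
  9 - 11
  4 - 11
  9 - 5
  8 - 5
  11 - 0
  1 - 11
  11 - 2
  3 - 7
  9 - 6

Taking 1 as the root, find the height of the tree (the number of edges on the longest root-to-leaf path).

4

The longest root-to-leaf path is 1-11-9-5-8 (4 edges).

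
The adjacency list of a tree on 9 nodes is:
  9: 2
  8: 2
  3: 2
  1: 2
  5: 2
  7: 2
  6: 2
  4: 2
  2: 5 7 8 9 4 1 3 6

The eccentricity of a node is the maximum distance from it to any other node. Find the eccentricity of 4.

Distances from 4 peak at 2, attained at 1 (7, 9, 5, 3, 8, 6 also at distance 2).
4 – 2 – 1

2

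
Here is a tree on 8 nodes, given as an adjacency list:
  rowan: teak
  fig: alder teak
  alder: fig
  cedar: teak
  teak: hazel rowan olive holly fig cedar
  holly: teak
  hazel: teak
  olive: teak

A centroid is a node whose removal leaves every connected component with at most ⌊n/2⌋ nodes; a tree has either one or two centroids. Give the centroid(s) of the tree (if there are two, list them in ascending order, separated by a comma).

teak

Removing teak splits the tree into components of sizes 2, 1, 1, 1, 1, 1; the largest is 2 ≤ ⌊8/2⌋ = 4.
No neighbour of teak does as well, so teak is the unique centroid.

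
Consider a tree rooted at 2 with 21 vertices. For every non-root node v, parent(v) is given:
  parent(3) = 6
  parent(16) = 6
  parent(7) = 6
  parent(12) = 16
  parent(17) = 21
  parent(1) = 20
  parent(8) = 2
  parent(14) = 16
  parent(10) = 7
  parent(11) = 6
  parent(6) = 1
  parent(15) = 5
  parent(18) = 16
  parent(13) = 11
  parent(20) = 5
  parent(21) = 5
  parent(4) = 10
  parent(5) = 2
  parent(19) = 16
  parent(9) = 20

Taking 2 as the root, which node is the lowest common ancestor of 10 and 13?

10's ancestor chain is 10, 7, 6, 1, 20, 5, 2 and 13's is 13, 11, 6, 1, 20, 5, 2; they first meet at 6.

6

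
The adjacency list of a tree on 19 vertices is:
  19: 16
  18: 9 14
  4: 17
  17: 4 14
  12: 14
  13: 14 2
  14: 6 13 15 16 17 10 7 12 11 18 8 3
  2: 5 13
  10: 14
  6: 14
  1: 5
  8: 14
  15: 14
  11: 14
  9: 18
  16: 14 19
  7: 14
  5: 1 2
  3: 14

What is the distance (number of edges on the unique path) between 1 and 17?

5

1 – 5 – 2 – 13 – 14 – 17: 5 edges.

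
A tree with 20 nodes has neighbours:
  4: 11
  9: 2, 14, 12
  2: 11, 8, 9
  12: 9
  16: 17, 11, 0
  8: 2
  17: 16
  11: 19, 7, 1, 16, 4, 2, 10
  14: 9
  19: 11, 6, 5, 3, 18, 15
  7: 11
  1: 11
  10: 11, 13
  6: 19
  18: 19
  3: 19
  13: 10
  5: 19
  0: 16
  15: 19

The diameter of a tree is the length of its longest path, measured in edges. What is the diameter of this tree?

5

BFS from 12 reaches 15 last, at distance 5; BFS from 15 confirms no node is farther.
Path: 12 – 9 – 2 – 11 – 19 – 15.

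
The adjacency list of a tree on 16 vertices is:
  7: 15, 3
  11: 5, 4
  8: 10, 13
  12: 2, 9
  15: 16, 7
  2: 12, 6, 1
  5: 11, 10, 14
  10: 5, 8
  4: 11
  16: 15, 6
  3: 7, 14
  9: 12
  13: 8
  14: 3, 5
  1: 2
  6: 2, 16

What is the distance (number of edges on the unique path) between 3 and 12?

Walking from 3: 3–7–15–16–6–2–12. Length 6.

6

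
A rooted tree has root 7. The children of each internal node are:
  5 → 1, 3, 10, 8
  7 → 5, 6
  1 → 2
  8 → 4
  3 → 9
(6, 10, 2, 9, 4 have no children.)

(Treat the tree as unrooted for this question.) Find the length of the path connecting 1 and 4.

3

Walking from 1: 1–5–8–4. Length 3.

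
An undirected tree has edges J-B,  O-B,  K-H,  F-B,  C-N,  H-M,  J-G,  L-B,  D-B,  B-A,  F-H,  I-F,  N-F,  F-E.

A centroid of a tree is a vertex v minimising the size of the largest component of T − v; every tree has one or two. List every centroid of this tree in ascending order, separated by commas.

F

Delete F: the remaining components have sizes 7, 3, 2, 1, 1. Max 7 ≤ 7, so F is a centroid.
No neighbour of F does as well, so F is the unique centroid.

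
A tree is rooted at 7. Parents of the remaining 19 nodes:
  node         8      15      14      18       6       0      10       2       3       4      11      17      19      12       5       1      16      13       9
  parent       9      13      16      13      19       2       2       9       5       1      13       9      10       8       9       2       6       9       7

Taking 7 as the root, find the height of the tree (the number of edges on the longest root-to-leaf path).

7

14 sits deepest: 7–9–2–10–19–6–16–14 — 7 edges from the root.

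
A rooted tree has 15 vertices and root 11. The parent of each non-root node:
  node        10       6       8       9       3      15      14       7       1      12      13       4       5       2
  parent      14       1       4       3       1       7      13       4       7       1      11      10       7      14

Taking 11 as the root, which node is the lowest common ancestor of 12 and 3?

12's ancestor chain is 12, 1, 7, 4, 10, 14, 13, 11 and 3's is 3, 1, 7, 4, 10, 14, 13, 11; they first meet at 1.

1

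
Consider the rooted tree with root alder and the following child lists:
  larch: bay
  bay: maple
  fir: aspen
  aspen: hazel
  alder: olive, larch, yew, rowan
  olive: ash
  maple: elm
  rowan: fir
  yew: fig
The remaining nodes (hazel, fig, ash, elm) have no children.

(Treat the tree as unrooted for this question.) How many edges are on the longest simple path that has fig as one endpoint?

Distances from fig peak at 6, attained at hazel (elm also at distance 6).
fig – yew – alder – rowan – fir – aspen – hazel

6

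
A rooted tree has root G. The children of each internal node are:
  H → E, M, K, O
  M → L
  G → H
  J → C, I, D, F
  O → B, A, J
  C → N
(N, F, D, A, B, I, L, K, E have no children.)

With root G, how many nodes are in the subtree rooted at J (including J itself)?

6

The subtree rooted at J contains: J, I, C, D, F, N — 6 nodes.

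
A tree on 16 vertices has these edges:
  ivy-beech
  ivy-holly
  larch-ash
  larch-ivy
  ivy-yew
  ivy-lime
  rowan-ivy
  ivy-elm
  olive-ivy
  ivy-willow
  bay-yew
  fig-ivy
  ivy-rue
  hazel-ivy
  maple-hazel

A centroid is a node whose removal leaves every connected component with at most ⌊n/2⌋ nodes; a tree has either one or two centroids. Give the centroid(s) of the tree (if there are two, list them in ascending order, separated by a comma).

Removing ivy splits the tree into components of sizes 2, 2, 2, 1, 1, 1, 1, 1, 1, 1, 1, 1; the largest is 2 ≤ ⌊16/2⌋ = 8.
Every other node leaves some component of size > 8, so the centroid is unique.

ivy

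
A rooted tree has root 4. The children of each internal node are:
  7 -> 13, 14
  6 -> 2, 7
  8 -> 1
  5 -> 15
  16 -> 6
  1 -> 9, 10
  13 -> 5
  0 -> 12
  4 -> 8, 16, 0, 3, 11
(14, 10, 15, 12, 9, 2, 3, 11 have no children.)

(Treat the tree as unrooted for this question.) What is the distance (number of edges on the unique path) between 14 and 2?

3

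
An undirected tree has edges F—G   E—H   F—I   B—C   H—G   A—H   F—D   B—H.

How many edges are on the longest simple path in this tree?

5

A longest path is I-F-G-H-B-C, with 5 edges.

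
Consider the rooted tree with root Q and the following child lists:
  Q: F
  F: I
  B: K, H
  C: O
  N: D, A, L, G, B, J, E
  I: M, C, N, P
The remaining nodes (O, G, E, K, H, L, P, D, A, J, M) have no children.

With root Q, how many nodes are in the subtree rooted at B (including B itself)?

The subtree rooted at B contains: B, K, H — 3 nodes.

3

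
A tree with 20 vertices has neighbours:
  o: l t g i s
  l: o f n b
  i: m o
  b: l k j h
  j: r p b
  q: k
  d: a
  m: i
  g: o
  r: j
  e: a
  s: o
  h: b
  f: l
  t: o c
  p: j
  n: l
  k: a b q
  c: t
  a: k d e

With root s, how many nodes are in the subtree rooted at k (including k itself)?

k's subtree: {k, a, q, d, e}, size 5.

5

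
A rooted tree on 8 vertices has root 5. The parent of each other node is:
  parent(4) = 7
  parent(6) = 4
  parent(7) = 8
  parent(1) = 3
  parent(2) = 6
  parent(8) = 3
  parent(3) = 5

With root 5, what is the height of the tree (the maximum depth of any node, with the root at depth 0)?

6

A deepest node is 2, reached by 5 → 3 → 8 → 7 → 4 → 6 → 2.
That path has 6 edges, so the height is 6.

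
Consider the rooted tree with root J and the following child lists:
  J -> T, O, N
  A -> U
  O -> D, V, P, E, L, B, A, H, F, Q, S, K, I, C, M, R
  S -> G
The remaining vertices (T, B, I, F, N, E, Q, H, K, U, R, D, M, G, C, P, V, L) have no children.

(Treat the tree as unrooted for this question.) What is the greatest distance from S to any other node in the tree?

3

The node farthest from S is N (T, U also at distance 3), via S–O–J–N — 3 edges.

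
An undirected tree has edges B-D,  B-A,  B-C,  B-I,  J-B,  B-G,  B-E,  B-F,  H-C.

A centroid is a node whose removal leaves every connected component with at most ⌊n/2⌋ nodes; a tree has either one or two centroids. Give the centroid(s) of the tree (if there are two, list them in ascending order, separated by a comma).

B

Removing B splits the tree into components of sizes 2, 1, 1, 1, 1, 1, 1, 1; the largest is 2 ≤ ⌊10/2⌋ = 5.
No neighbour of B does as well, so B is the unique centroid.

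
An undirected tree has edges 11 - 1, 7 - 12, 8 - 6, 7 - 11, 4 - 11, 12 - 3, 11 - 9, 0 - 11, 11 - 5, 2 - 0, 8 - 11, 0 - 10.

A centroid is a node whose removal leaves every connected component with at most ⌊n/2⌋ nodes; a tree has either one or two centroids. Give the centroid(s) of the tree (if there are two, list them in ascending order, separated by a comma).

Removing 11 splits the tree into components of sizes 3, 3, 2, 1, 1, 1, 1; the largest is 3 ≤ ⌊13/2⌋ = 6.
No neighbour of 11 does as well, so 11 is the unique centroid.

11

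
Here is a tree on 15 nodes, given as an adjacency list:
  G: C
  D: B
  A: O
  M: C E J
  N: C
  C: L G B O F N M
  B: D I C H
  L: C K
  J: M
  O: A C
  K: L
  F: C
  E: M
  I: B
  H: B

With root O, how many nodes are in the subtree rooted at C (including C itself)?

13

C's subtree: {C, B, F, L, M, N, G, D, H, I, K, J, E}, size 13.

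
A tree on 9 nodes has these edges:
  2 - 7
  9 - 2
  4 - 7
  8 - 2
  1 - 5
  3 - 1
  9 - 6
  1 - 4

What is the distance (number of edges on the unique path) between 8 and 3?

The path is 8–2–7–4–1–3, which has 5 edges.

5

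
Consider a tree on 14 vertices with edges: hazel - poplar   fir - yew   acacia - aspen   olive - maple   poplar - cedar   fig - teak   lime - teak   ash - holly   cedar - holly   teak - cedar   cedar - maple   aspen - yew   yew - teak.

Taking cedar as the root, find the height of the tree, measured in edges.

4

The longest root-to-leaf path is cedar–teak–yew–aspen–acacia (4 edges).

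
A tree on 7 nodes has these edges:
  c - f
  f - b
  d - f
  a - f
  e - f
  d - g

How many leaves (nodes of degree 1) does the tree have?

5

Degree-1 nodes: a, b, c, e, g — 5 of them.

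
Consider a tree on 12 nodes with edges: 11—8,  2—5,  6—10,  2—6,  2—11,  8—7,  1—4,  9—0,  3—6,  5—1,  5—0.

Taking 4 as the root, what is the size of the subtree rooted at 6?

3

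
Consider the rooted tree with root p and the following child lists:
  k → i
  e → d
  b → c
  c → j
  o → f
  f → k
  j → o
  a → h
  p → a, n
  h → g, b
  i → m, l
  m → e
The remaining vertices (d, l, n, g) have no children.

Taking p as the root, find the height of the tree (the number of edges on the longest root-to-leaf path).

The longest root-to-leaf path is p → a → h → b → c → j → o → f → k → i → m → e → d (12 edges).

12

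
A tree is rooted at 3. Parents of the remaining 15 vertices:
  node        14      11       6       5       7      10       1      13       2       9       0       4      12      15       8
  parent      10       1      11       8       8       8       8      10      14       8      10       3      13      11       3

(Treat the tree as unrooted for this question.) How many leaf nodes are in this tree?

Exactly 9 nodes have a single neighbour: 0, 2, 4, 5, 6, 7, 9, 12, 15.

9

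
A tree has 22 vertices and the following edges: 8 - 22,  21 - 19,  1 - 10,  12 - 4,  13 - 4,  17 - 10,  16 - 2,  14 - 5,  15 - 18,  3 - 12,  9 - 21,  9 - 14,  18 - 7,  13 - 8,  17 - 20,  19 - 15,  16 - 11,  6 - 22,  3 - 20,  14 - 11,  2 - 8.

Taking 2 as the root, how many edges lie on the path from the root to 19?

6

2–16–11–14–9–21–19 — 6 edges.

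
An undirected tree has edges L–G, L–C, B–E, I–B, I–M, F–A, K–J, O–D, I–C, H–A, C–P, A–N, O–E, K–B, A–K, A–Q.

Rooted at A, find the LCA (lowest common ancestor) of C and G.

Ancestors of C (toward the root): C, I, B, K, A.
Ancestors of G: G, L, C, I, B, K, A.
The deepest node appearing in both lists is C.

C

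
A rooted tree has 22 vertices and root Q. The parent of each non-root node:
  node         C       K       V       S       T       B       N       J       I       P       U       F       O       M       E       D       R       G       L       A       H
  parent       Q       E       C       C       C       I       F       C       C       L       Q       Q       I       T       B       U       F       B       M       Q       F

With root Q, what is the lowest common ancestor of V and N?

Path V→root: V C Q; path N→root: N F Q.
First common node: Q.

Q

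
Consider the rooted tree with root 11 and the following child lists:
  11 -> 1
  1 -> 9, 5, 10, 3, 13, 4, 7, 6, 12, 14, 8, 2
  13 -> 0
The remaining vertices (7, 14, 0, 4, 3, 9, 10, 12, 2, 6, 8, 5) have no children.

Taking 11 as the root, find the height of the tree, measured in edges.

The longest root-to-leaf path is 11-1-13-0 (3 edges).

3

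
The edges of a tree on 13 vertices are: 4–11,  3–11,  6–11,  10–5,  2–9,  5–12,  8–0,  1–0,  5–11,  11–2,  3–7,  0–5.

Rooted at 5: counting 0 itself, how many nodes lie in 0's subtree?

Descendants of 0 (including itself): 0, 8, 1. That's 3.

3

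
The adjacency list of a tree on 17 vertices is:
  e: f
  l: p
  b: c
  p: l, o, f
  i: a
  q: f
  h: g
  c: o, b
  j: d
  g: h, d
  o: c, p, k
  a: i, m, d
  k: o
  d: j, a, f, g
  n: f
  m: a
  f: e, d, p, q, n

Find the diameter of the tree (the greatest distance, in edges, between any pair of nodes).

7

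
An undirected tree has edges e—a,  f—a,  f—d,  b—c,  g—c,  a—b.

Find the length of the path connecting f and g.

4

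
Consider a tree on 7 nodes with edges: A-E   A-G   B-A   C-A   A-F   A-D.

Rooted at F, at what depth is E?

2

Climbing from E to the root: E → A → F. That's 2 steps.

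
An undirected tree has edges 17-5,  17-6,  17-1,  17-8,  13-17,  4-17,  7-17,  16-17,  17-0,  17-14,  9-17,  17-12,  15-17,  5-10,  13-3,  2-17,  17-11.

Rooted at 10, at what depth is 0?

3

Path from 10 to 0: 10 → 5 → 17 → 0, which has 3 edges.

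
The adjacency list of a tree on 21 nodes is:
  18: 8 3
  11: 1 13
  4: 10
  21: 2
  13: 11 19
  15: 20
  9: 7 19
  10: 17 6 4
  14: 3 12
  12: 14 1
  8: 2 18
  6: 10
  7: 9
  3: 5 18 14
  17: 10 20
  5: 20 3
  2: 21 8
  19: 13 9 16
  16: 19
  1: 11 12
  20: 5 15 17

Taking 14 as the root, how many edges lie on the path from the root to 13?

4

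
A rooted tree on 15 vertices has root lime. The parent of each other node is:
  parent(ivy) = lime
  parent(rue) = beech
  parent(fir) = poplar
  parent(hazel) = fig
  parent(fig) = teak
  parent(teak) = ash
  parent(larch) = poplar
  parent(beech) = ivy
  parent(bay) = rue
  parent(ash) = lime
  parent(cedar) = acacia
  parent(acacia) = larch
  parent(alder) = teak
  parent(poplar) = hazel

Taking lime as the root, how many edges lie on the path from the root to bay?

4

Path from lime to bay: lime – ivy – beech – rue – bay, which has 4 edges.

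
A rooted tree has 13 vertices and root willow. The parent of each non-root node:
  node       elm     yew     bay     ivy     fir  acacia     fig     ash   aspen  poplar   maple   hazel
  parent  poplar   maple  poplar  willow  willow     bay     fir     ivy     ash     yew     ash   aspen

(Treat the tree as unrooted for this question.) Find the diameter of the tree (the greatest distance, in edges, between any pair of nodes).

Starting from fig, a farthest node is acacia at distance 9.
One longest path: fig-fir-willow-ivy-ash-maple-yew-poplar-bay-acacia.
So the diameter is 9.

9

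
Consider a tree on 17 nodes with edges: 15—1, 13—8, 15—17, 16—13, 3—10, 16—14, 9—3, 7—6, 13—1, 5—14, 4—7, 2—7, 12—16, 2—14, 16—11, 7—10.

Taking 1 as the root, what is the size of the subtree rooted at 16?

16's subtree: {16, 11, 14, 12, 2, 5, 7, 6, 10, 4, 3, 9}, size 12.

12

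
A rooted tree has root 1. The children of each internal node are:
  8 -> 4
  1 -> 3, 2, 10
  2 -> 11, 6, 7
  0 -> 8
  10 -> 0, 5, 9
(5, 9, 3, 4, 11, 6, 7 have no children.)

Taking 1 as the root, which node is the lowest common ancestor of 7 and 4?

1

Ancestors of 7 (toward the root): 7, 2, 1.
Ancestors of 4: 4, 8, 0, 10, 1.
The deepest node appearing in both lists is 1.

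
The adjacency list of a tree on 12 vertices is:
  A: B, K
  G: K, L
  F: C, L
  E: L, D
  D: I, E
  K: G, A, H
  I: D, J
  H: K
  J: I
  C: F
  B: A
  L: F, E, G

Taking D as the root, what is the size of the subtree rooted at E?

9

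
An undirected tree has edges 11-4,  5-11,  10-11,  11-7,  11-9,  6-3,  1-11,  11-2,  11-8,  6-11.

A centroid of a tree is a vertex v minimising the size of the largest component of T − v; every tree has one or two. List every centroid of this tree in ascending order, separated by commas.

If 11 is removed the pieces have sizes 2, 1, 1, 1, 1, 1, 1, 1, 1, all ≤ ⌊11/2⌋ = 5.
Every other node leaves some component of size > 5, so the centroid is unique.

11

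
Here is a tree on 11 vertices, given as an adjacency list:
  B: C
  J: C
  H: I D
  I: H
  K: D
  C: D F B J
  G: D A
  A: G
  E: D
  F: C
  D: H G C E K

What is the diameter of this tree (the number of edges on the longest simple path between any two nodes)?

4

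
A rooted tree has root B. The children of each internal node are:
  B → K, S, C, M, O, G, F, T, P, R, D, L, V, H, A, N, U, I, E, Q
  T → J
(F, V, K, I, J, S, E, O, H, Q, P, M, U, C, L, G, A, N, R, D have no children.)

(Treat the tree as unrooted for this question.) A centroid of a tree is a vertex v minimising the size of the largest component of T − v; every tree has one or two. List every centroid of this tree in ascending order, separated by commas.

B

Removing B splits the tree into components of sizes 2, 1, 1, 1, 1, 1, 1, 1, 1, 1, 1, 1, 1, 1, 1, 1, 1, 1, 1, 1; the largest is 2 ≤ ⌊22/2⌋ = 11.
No neighbour of B does as well, so B is the unique centroid.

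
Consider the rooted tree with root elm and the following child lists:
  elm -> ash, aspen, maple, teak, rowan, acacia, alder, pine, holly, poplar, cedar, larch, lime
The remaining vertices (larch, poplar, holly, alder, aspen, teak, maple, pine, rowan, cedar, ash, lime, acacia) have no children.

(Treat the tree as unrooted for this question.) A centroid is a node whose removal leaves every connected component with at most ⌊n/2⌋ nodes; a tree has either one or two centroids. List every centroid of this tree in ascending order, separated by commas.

elm

If elm is removed the pieces have sizes 1, 1, 1, 1, 1, 1, 1, 1, 1, 1, 1, 1, 1, all ≤ ⌊14/2⌋ = 7.
No neighbour of elm does as well, so elm is the unique centroid.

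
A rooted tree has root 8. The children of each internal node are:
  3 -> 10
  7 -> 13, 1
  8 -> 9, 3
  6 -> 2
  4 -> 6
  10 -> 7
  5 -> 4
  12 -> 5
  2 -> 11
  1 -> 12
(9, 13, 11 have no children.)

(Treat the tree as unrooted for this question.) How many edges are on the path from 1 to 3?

3

The path is 1 - 7 - 10 - 3, which has 3 edges.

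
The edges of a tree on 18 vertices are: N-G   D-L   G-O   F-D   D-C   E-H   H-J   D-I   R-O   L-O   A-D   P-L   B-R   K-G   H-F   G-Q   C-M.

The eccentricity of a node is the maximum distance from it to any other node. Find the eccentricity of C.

Distances from C peak at 5, attained at N (Q, K, B also at distance 5).
C–D–L–O–G–N

5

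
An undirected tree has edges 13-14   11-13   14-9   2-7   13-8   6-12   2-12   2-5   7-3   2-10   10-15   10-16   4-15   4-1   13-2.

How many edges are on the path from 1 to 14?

Walking from 1: 1 - 4 - 15 - 10 - 2 - 13 - 14. Length 6.

6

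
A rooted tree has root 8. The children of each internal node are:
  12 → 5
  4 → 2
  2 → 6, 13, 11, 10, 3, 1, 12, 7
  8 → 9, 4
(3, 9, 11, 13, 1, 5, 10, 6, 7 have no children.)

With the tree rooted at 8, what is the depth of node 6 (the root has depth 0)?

Path from 8 to 6: 8–4–2–6, which has 3 edges.

3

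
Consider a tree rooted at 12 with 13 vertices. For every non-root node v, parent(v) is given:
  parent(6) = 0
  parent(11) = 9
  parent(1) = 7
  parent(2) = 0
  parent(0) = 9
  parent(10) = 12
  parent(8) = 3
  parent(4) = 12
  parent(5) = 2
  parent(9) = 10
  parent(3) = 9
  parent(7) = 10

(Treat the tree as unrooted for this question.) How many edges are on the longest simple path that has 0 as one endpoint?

4

A farthest node from 0 is 1 (4 also at distance 4).
The path 0–9–10–7–1 has 4 edges.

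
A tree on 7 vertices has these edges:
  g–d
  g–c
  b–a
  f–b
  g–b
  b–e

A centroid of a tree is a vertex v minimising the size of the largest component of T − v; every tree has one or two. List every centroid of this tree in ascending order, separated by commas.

b

If b is removed the pieces have sizes 3, 1, 1, 1, all ≤ ⌊7/2⌋ = 3.
No neighbour of b does as well, so b is the unique centroid.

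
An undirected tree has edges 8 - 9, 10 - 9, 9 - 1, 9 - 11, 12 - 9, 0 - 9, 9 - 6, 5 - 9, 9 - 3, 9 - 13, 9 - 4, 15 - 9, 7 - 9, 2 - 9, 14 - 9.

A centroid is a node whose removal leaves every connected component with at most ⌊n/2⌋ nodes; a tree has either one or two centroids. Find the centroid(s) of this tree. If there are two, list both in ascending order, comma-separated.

9

If 9 is removed the pieces have sizes 1, 1, 1, 1, 1, 1, 1, 1, 1, 1, 1, 1, 1, 1, 1, all ≤ ⌊16/2⌋ = 8.
No neighbour of 9 does as well, so 9 is the unique centroid.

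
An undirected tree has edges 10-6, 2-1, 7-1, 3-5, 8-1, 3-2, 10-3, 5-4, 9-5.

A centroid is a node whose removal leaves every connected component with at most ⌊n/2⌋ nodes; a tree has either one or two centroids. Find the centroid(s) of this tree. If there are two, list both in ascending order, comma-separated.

Removing 3 splits the tree into components of sizes 4, 3, 2; the largest is 4 ≤ ⌊10/2⌋ = 5.
Every other node leaves some component of size > 5, so the centroid is unique.

3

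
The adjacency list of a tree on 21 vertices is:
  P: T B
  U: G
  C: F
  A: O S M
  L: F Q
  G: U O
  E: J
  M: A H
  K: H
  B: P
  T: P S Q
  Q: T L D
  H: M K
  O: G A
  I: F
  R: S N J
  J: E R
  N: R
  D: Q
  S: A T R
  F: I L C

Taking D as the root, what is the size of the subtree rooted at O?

3

O's subtree: {O, G, U}, size 3.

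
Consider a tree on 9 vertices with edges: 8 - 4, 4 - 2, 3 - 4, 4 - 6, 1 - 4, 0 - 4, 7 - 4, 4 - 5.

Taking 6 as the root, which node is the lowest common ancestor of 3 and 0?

4

Path 3→root: 3 4 6; path 0→root: 0 4 6.
First common node: 4.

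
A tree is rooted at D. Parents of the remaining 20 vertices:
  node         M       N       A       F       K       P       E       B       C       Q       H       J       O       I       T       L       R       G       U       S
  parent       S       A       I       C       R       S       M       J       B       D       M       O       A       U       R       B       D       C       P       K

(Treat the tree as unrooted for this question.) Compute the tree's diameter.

A longest path is Q–D–R–K–S–P–U–I–A–O–J–B–C–F, with 13 edges.

13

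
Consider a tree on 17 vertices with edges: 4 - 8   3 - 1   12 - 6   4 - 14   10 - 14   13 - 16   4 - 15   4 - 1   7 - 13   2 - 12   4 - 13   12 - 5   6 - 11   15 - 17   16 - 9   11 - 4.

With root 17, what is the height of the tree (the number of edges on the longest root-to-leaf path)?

6

The longest root-to-leaf path is 17-15-4-11-6-12-2 (6 edges).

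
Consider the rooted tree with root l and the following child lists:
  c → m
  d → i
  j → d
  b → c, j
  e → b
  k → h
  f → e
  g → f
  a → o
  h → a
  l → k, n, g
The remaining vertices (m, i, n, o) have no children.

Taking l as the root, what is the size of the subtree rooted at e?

7

Descendants of e (including itself): e, b, j, c, d, m, i. That's 7.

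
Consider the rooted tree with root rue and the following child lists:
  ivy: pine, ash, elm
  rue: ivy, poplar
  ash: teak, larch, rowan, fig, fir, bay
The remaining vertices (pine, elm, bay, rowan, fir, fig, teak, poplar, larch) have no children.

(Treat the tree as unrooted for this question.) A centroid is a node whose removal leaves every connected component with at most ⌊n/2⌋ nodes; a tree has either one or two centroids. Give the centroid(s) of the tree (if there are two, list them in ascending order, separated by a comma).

Delete ash: the remaining components have sizes 5, 1, 1, 1, 1, 1, 1. Max 5 ≤ 6, so ash is a centroid.
No neighbour of ash does as well, so ash is the unique centroid.

ash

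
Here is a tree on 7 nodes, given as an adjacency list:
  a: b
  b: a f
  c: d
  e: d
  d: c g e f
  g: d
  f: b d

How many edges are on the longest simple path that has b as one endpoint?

Distances from b peak at 3, attained at g (c, e also at distance 3).
b – f – d – g

3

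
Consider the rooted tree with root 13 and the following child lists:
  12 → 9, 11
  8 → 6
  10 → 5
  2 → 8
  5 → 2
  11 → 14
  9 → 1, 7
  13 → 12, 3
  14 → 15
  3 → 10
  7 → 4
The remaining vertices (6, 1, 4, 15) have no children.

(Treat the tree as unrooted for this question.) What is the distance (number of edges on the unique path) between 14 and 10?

14–11–12–13–3–10: 5 edges.

5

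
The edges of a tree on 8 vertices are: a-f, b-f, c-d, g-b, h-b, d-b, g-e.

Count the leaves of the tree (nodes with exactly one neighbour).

4

Exactly 4 nodes have a single neighbour: a, c, e, h.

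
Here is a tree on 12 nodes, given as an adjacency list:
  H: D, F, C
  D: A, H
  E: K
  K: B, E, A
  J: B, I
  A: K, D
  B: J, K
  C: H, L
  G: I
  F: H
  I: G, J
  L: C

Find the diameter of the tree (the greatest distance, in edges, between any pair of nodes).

9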